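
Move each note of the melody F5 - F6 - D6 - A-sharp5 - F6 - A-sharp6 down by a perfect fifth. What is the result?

Bb4 Bb5 G5 D#5 Bb5 D#6

F5: a fifth down reaches B, and 7 semitones makes it Bb4.
F6: a fifth down reaches B, and 7 semitones makes it Bb5.
D6 down a perfect fifth is G5.
A perfect fifth down from A#5 gives D#5.
A perfect fifth down from F6 gives Bb5.
A perfect fifth down from A#6 gives D#6.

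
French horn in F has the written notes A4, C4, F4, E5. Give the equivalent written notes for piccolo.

First find concert pitch: the French horn in F sounds a perfect fifth below written, so A4 C4 F4 E5 sounds D4 F3 Bb3 A4.
Then write for piccolo: it sounds a perfect octave above written, so the part must be a perfect octave below concert.
D4 → D3
F3 → F2
Bb3 → Bb2
A4 → A3

D3 F2 Bb2 A3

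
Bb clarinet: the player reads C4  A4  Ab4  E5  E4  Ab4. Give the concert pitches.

Written C4 on the Bb clarinet sounds as Bb3, a major second lower; apply that shift to every note.
C4 gives Bb3
A4 gives G4
Ab4 gives Gb4
E5 gives D5
E4 gives D4
Ab4 gives Gb4

Bb3 G4 Gb4 D5 D4 Gb4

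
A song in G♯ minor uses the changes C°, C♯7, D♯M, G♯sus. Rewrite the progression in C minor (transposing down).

G♯ minor down to C minor is an augmented fifth; each chord root moves by that interval while the quality stays the same.
C°: root C down an augmented fifth → Fb, giving Fb°.
C♯7: root C♯ down an augmented fifth → F, giving F7.
D♯M: root D♯ down an augmented fifth → G, giving GM.
G♯sus: root G♯ down an augmented fifth → C, giving Csus.

Fb° F7 GM Csus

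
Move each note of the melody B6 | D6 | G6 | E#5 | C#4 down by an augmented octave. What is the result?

Bb5 Db5 Gb5 E4 C3

An augmented octave down from B6 gives Bb5.
D6: an octave down reaches D, and 13 semitones makes it Db5.
G6: an octave down reaches G, and 13 semitones makes it Gb5.
E#5 down an augmented octave is E4.
An augmented octave down from C#4 gives C3.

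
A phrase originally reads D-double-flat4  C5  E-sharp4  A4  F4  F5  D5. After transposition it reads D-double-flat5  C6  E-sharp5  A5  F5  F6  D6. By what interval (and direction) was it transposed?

up a perfect octave

Take the first pair: Dbb4 → Dbb5. D to D spans 8 letter names, so the interval is some kind of octave.
Dbb4 to Dbb5 is 12 semitones, which makes it a perfect octave; the second version is higher, so the direction is up.
Checking another pair — D5 → D6 — gives the same interval.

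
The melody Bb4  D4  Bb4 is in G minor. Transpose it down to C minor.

Eb4 G3 Eb4

From G down to C is a perfect fifth; apply that to each pitch.
Bb4 to Eb4
D4 to G3
Bb4 to Eb4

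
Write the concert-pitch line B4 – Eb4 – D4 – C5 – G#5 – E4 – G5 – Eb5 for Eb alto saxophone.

G#5 C5 B4 A5 E#6 C#5 E6 C6

The Eb alto saxophone sounds a major sixth below written, so the written part must be a major sixth above concert — transpose each note up.
B4 → G#5
Eb4 → C5
D4 → B4
C5 → A5
G#5 → E#6
E4 → C#5
G5 → E6
Eb5 → C6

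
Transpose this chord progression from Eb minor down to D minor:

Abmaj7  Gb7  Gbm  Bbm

Gmaj7 F7 Fm Am

Eb minor down to D minor is a minor second; each chord root moves by that interval while the quality stays the same.
Abmaj7: root Ab down a minor second → G, giving Gmaj7.
Gb7: root Gb down a minor second → F, giving F7.
Gbm: root Gb down a minor second → F, giving Fm.
Bbm: root Bb down a minor second → A, giving Am.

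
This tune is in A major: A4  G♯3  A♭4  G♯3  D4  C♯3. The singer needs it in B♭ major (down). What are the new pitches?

Bb3 A2 Bbb3 A2 Eb3 D2

From A down to B♭ is a major seventh; apply that to each pitch.
A4 → Bb3
G#3 → A2
Ab4 → Bbb3
G#3 → A2
D4 → Eb3
C#3 → D2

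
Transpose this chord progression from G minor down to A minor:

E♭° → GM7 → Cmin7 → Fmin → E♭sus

G minor down to A minor is a minor seventh; each chord root moves by that interval while the quality stays the same.
E♭°: root E♭ down a minor seventh → F, giving F°.
GM7: root G down a minor seventh → A, giving AM7.
Cmin7: root C down a minor seventh → D, giving Dmin7.
Fmin: root F down a minor seventh → G, giving Gmin.
E♭sus: root E♭ down a minor seventh → F, giving Fsus.

F° AM7 Dmin7 Gmin Fsus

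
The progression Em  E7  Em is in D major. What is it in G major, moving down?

Am A7 Am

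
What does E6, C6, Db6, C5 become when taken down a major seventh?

A major seventh down from E6 gives F5.
C6 down a major seventh is Db5.
Db6: a seventh down reaches E, and 11 semitones makes it Ebb5.
C5: a seventh down reaches D, and 11 semitones makes it Db4.

F5 Db5 Ebb5 Db4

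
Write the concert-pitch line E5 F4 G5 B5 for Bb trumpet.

F#5 G4 A5 C#6

The Bb trumpet sounds a major second below written, so the written part must be a major second above concert — transpose each note up.
E5 becomes F#5
F4 becomes G4
G5 becomes A5
B5 becomes C#6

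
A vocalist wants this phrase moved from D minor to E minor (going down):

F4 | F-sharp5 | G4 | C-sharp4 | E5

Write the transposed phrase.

D minor to E minor down is a minor seventh, so every note moves down by that interval.
F4 -> G3
F#5 -> G#4
G4 -> A3
C#4 -> D#3
E5 -> F#4

G3 G#4 A3 D#3 F#4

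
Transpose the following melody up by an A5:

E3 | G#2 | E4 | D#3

E3 → B#3
G#2 → D##3
E4 → B#4
D#3 → A##3

B#3 D##3 B#4 A##3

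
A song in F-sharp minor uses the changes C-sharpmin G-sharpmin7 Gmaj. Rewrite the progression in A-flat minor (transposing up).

F-sharp minor up to A-flat minor is a diminished third; each chord root moves by that interval while the quality stays the same.
C-sharpmin: root C-sharp up a diminished third → Eb, giving Ebmin.
G-sharpmin7: root G-sharp up a diminished third → Bb, giving Bbmin7.
Gmaj: root G up a diminished third → Bbb, giving Bbbmaj.

Ebmin Bbmin7 Bbbmaj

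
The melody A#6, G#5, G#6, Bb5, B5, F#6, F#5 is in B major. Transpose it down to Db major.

C6 Bb4 Bb5 Dbb5 Db5 Ab5 Ab4

From B down to Db is an augmented sixth; apply that to each pitch.
A#6 -> C6
G#5 -> Bb4
G#6 -> Bb5
Bb5 -> Dbb5
B5 -> Db5
F#6 -> Ab5
F#5 -> Ab4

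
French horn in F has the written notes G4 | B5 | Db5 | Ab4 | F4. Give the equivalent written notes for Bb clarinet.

D4 F#5 Ab4 Eb4 C4

First find concert pitch: the French horn in F sounds a perfect fifth below written, so G4 B5 Db5 Ab4 F4 sounds C4 E5 Gb4 Db4 Bb3.
Then write for Bb clarinet: it sounds a major second below written, so the part must be a major second above concert.
C4 → D4
E5 → F#5
Gb4 → Ab4
Db4 → Eb4
Bb3 → C4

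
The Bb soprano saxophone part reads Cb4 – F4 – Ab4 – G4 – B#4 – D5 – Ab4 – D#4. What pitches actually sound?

Bbb3 Eb4 Gb4 F4 A#4 C5 Gb4 C#4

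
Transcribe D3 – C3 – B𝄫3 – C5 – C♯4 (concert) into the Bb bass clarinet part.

E4 D4 Cb5 D6 D#5

Written C4 sounds as Bb2 on the Bb bass clarinet, so concert pitches are written a major ninth up.
D3 becomes E4
C3 becomes D4
Bbb3 becomes Cb5
C5 becomes D6
C#4 becomes D#5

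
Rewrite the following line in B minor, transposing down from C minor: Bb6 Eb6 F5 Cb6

A6 D6 E5 Bb5

C minor to B minor down is a minor second, so every note moves down by that interval.
Bb6 to A6
Eb6 to D6
F5 to E5
Cb6 to Bb5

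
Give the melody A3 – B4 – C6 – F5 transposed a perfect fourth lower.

A3 down a perfect fourth is E3.
A perfect fourth down from B4 gives F#4.
A perfect fourth down from C6 gives G5.
A perfect fourth down from F5 gives C5.

E3 F#4 G5 C5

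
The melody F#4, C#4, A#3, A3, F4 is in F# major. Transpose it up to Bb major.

From F# up to Bb is a diminished fourth; apply that to each pitch.
F#4 -> Bb4
C#4 -> F4
A#3 -> D4
A3 -> Db4
F4 -> Bbb4

Bb4 F4 D4 Db4 Bbb4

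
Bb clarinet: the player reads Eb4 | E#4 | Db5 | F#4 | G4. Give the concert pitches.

Written C4 on the Bb clarinet sounds as Bb3, a major second lower; apply that shift to every note.
Eb4 to Db4
E#4 to D#4
Db5 to Cb5
F#4 to E4
G4 to F4

Db4 D#4 Cb5 E4 F4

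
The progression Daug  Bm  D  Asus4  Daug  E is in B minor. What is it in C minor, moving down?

Ebaug Cm Eb Bbsus4 Ebaug F

B minor down to C minor is a major seventh; each chord root moves by that interval while the quality stays the same.
Daug: root D down a major seventh → Eb, giving Ebaug.
Bm: root B down a major seventh → C, giving Cm.
D: root D down a major seventh → Eb, giving Eb.
Asus4: root A down a major seventh → Bb, giving Bbsus4.
Daug: root D down a major seventh → Eb, giving Ebaug.
E: root E down a major seventh → F, giving F.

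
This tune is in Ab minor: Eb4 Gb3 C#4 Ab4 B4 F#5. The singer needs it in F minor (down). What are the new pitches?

C4 Eb3 A#3 F4 G#4 D#5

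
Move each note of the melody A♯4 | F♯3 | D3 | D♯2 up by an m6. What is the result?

F#5 D4 Bb3 B2

A#4 to F#5
F#3 to D4
D3 to Bb3
D#2 to B2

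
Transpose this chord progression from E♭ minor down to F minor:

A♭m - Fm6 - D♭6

E♭ minor down to F minor is a minor seventh; each chord root moves by that interval while the quality stays the same.
A♭m: root A♭ down a minor seventh → Bb, giving Bbm.
Fm6: root F down a minor seventh → G, giving Gm6.
D♭6: root D♭ down a minor seventh → Eb, giving Eb6.

Bbm Gm6 Eb6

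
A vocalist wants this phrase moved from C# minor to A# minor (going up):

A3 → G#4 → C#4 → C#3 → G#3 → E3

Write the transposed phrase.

F#4 E#5 A#4 A#3 E#4 C#4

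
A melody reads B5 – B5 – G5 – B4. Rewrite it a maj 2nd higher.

C#6 C#6 A5 C#5

B5 -> C#6
B5 -> C#6
G5 -> A5
B4 -> C#5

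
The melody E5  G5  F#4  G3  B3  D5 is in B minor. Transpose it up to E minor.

A5 C6 B4 C4 E4 G5

From B up to E is a perfect fourth; apply that to each pitch.
E5 → A5
G5 → C6
F#4 → B4
G3 → C4
B3 → E4
D5 → G5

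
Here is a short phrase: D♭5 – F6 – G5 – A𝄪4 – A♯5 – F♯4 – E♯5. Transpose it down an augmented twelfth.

Db5 becomes Gbb3
F6 becomes Bbb4
G5 becomes Cb4
A##4 becomes D#3
A#5 becomes D4
F#4 becomes Bb2
E#5 becomes A3

Gbb3 Bbb4 Cb4 D#3 D4 Bb2 A3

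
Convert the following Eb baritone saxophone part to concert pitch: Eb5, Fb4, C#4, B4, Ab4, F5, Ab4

Gb3 Abb2 E2 D3 Cb3 Ab3 Cb3

Written C4 on the Eb baritone saxophone sounds as Eb2, a major thirteenth lower; apply that shift to every note.
Eb5 gives Gb3
Fb4 gives Abb2
C#4 gives E2
B4 gives D3
Ab4 gives Cb3
F5 gives Ab3
Ab4 gives Cb3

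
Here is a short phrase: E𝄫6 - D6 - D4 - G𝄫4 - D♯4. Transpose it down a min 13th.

Gb4 F#4 F#2 Bbb2 F##2

Ebb6 becomes Gb4
D6 becomes F#4
D4 becomes F#2
Gbb4 becomes Bbb2
D#4 becomes F##2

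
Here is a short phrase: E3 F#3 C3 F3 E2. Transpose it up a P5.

B3 C#4 G3 C4 B2

E3 up a perfect fifth is B3.
A perfect fifth up from F#3 gives C#4.
C3: a fifth up reaches G, and 7 semitones makes it G3.
F3: a fifth up reaches C, and 7 semitones makes it C4.
E2: a fifth up reaches B, and 7 semitones makes it B2.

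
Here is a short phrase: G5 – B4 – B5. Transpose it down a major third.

Eb5 G4 G5

G5 to Eb5
B4 to G4
B5 to G5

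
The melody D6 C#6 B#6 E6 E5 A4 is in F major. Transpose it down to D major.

From F down to D is a minor third; apply that to each pitch.
D6 gives B5
C#6 gives A#5
B#6 gives G##6
E6 gives C#6
E5 gives C#5
A4 gives F#4

B5 A#5 G##6 C#6 C#5 F#4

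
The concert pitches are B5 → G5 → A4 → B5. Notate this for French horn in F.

F#6 D6 E5 F#6

The French horn in F sounds a perfect fifth below written, so the written part must be a perfect fifth above concert — transpose each note up.
B5 gives F#6
G5 gives D6
A4 gives E5
B5 gives F#6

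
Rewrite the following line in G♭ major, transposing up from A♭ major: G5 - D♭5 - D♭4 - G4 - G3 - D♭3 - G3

A♭ major to G♭ major up is a minor seventh, so every note moves up by that interval.
G5 becomes F6
Db5 becomes Cb6
Db4 becomes Cb5
G4 becomes F5
G3 becomes F4
Db3 becomes Cb4
G3 becomes F4

F6 Cb6 Cb5 F5 F4 Cb4 F4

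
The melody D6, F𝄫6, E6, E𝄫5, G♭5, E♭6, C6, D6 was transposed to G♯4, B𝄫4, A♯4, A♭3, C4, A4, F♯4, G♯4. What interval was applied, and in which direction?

From D6 to G#4 is 12 letter names — a twelfth of some quality.
G#4 to D6 is 18 semitones, which makes it a diminished twelfth; the second version is lower, so the direction is down.
Checking another pair — D6 → G#4 — gives the same interval.

down a diminished twelfth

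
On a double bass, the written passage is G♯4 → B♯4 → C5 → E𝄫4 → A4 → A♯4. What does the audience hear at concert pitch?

G#3 B#3 C4 Ebb3 A3 A#3

Written C4 on the double bass sounds as C3, a perfect octave lower; apply that shift to every note.
G#4 becomes G#3
B#4 becomes B#3
C5 becomes C4
Ebb4 becomes Ebb3
A4 becomes A3
A#4 becomes A#3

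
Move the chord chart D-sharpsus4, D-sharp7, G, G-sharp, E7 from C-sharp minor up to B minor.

C-sharp minor up to B minor is a minor seventh; each chord root moves by that interval while the quality stays the same.
D-sharpsus4: root D-sharp up a minor seventh → C#, giving C#sus4.
D-sharp7: root D-sharp up a minor seventh → C#, giving C#7.
G: root G up a minor seventh → F, giving F.
G-sharp: root G-sharp up a minor seventh → F#, giving F#.
E7: root E up a minor seventh → D, giving D7.

C#sus4 C#7 F F# D7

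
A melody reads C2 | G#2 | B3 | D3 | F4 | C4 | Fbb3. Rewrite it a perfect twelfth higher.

G3 D#4 F#5 A4 C6 G5 Cbb5

C2 to G3
G#2 to D#4
B3 to F#5
D3 to A4
F4 to C6
C4 to G5
Fbb3 to Cbb5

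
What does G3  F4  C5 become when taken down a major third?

G3 -> Eb3
F4 -> Db4
C5 -> Ab4

Eb3 Db4 Ab4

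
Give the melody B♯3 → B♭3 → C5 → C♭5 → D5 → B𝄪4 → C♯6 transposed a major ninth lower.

B#3 becomes A#2
Bb3 becomes Ab2
C5 becomes Bb3
Cb5 becomes Bbb3
D5 becomes C4
B##4 becomes A##3
C#6 becomes B4

A#2 Ab2 Bb3 Bbb3 C4 A##3 B4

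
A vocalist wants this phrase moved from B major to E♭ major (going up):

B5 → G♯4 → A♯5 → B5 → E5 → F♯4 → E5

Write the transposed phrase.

Eb6 C5 D6 Eb6 Ab5 Bb4 Ab5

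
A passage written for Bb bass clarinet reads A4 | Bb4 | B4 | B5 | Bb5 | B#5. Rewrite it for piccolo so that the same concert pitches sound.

First find concert pitch: the Bb bass clarinet sounds a major ninth below written, so A4 Bb4 B4 B5 Bb5 B#5 sounds G3 Ab3 A3 A4 Ab4 A#4.
Then write for piccolo: it sounds a perfect octave above written, so the part must be a perfect octave below concert.
G3 → G2
Ab3 → Ab2
A3 → A2
A4 → A3
Ab4 → Ab3
A#4 → A#3

G2 Ab2 A2 A3 Ab3 A#3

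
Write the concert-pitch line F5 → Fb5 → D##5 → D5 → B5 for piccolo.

F4 Fb4 D##4 D4 B4

Written C4 sounds as C5 on the piccolo, so concert pitches are written a perfect octave down.
F5 to F4
Fb5 to Fb4
D##5 to D##4
D5 to D4
B5 to B4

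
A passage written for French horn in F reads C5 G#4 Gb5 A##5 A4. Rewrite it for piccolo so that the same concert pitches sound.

First find concert pitch: the French horn in F sounds a perfect fifth below written, so C5 G#4 Gb5 A##5 A4 sounds F4 C#4 Cb5 D##5 D4.
Then write for piccolo: it sounds a perfect octave above written, so the part must be a perfect octave below concert.
F4 → F3
C#4 → C#3
Cb5 → Cb4
D##5 → D##4
D4 → D3

F3 C#3 Cb4 D##4 D3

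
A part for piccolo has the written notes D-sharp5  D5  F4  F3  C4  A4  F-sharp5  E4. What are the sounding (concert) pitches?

The piccolo sounds a perfect octave above written, so transpose each written note up a perfect octave.
D#5 gives D#6
D5 gives D6
F4 gives F5
F3 gives F4
C4 gives C5
A4 gives A5
F#5 gives F#6
E4 gives E5

D#6 D6 F5 F4 C5 A5 F#6 E5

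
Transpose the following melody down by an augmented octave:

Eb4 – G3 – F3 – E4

Ebb3 Gb2 Fb2 Eb3

An augmented octave down from Eb4 gives Ebb3.
G3 down an augmented octave is Gb2.
F3: an octave down reaches F, and 13 semitones makes it Fb2.
E4 down an augmented octave is Eb3.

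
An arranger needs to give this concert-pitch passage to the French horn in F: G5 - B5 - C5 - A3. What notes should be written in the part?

D6 F#6 G5 E4

The French horn in F sounds a perfect fifth below written, so the written part must be a perfect fifth above concert — transpose each note up.
G5 becomes D6
B5 becomes F#6
C5 becomes G5
A3 becomes E4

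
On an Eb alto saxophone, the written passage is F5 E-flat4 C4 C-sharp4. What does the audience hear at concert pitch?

Ab4 Gb3 Eb3 E3

Written C4 on the Eb alto saxophone sounds as Eb3, a major sixth lower; apply that shift to every note.
F5 gives Ab4
Eb4 gives Gb3
C4 gives Eb3
C#4 gives E3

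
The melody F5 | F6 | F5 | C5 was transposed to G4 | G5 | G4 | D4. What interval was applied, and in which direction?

down a minor seventh

Take the first pair: F5 → G4. F to G spans 7 letter names, so the interval is some kind of seventh.
G4 to F5 is 10 semitones, which makes it a minor seventh; the second version is lower, so the direction is down.
Checking another pair — C5 → D4 — gives the same interval.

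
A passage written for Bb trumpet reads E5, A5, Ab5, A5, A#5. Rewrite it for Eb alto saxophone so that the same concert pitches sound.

B5 E6 Eb6 E6 E#6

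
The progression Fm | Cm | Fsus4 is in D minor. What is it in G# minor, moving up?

Bm F#m Bsus4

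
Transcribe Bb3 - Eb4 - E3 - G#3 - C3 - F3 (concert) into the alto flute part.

Eb4 Ab4 A3 C#4 F3 Bb3

Written C4 sounds as G3 on the alto flute, so concert pitches are written a perfect fourth up.
Bb3 → Eb4
Eb4 → Ab4
E3 → A3
G#3 → C#4
C3 → F3
F3 → Bb3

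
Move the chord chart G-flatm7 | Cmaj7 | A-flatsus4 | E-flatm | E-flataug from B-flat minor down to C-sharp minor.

B-flat minor down to C-sharp minor is a diminished seventh; each chord root moves by that interval while the quality stays the same.
G-flatm7: root G-flat down a diminished seventh → A, giving Am7.
Cmaj7: root C down a diminished seventh → D#, giving D#maj7.
A-flatsus4: root A-flat down a diminished seventh → B, giving Bsus4.
E-flatm: root E-flat down a diminished seventh → F#, giving F#m.
E-flataug: root E-flat down a diminished seventh → F#, giving F#aug.

Am7 D#maj7 Bsus4 F#m F#aug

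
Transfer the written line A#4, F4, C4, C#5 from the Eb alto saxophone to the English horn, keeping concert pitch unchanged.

G#4 Eb4 Bb3 B4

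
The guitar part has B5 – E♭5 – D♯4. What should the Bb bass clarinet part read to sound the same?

C#6 F5 E#4

First find concert pitch: the guitar sounds a perfect octave below written, so B5 E♭5 D♯4 sounds B4 Eb4 D#3.
Then write for Bb bass clarinet: it sounds a major ninth below written, so the part must be a major ninth above concert.
B4 → C#6
Eb4 → F5
D#3 → E#4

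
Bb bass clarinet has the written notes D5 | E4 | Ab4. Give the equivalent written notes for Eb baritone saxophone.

A5 B4 Eb5

First find concert pitch: the Bb bass clarinet sounds a major ninth below written, so D5 E4 Ab4 sounds C4 D3 Gb3.
Then write for Eb baritone saxophone: it sounds a major thirteenth below written, so the part must be a major thirteenth above concert.
C4 → A5
D3 → B4
Gb3 → Eb5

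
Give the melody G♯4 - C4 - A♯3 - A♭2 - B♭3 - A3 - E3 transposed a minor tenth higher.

B5 Eb5 C#5 Cb4 Db5 C5 G4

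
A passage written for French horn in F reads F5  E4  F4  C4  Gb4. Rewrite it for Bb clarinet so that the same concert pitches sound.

C5 B3 C4 G3 Db4

First find concert pitch: the French horn in F sounds a perfect fifth below written, so F5 E4 F4 C4 Gb4 sounds Bb4 A3 Bb3 F3 Cb4.
Then write for Bb clarinet: it sounds a major second below written, so the part must be a major second above concert.
Bb4 → C5
A3 → B3
Bb3 → C4
F3 → G3
Cb4 → Db4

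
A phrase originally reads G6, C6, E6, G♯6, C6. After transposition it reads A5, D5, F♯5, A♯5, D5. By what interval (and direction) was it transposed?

down a minor seventh

Take the first pair: G6 → A5. G to A spans 7 letter names, so the interval is some kind of seventh.
A5 to G6 is 10 semitones, which makes it a minor seventh; the second version is lower, so the direction is down.
Checking another pair — C6 → D5 — gives the same interval.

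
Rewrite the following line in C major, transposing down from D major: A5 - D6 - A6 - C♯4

From D down to C is a major second; apply that to each pitch.
A5 -> G5
D6 -> C6
A6 -> G6
C#4 -> B3

G5 C6 G6 B3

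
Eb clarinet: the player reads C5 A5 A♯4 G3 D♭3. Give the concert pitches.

The Eb clarinet sounds a minor third above written, so transpose each written note up a minor third.
C5 becomes Eb5
A5 becomes C6
A#4 becomes C#5
G3 becomes Bb3
Db3 becomes Fb3

Eb5 C6 C#5 Bb3 Fb3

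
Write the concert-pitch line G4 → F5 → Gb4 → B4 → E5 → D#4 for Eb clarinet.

E4 D5 Eb4 G#4 C#5 B#3

Written C4 sounds as Eb4 on the Eb clarinet, so concert pitches are written a minor third down.
G4 to E4
F5 to D5
Gb4 to Eb4
B4 to G#4
E5 to C#5
D#4 to B#3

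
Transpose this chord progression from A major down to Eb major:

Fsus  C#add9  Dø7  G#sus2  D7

Cbsus Gadd9 Abø7 Dsus2 Ab7

A major down to Eb major is an augmented fourth; each chord root moves by that interval while the quality stays the same.
Fsus: root F down an augmented fourth → Cb, giving Cbsus.
C#add9: root C# down an augmented fourth → G, giving Gadd9.
Dø7: root D down an augmented fourth → Ab, giving Abø7.
G#sus2: root G# down an augmented fourth → D, giving Dsus2.
D7: root D down an augmented fourth → Ab, giving Ab7.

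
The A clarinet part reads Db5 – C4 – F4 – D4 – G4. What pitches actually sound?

Written C4 on the A clarinet sounds as A3, a minor third lower; apply that shift to every note.
Db5 gives Bb4
C4 gives A3
F4 gives D4
D4 gives B3
G4 gives E4

Bb4 A3 D4 B3 E4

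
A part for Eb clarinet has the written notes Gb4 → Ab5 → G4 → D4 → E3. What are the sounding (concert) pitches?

Bbb4 Cb6 Bb4 F4 G3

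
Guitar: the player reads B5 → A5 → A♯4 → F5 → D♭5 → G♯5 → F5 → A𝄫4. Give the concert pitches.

Written C4 on the guitar sounds as C3, a perfect octave lower; apply that shift to every note.
B5 becomes B4
A5 becomes A4
A#4 becomes A#3
F5 becomes F4
Db5 becomes Db4
G#5 becomes G#4
F5 becomes F4
Abb4 becomes Abb3

B4 A4 A#3 F4 Db4 G#4 F4 Abb3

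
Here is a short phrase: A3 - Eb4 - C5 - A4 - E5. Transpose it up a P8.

A4 Eb5 C6 A5 E6

A3 → A4
Eb4 → Eb5
C5 → C6
A4 → A5
E5 → E6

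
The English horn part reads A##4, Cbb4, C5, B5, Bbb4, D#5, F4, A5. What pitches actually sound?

D##4 Fbb3 F4 E5 Ebb4 G#4 Bb3 D5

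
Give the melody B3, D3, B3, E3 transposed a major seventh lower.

B3 becomes C3
D3 becomes Eb2
B3 becomes C3
E3 becomes F2

C3 Eb2 C3 F2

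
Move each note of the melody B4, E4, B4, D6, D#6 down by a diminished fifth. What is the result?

E#4 A#3 E#4 G#5 G##5

B4 → E#4
E4 → A#3
B4 → E#4
D6 → G#5
D#6 → G##5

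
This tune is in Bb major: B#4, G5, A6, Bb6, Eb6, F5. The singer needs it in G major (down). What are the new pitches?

G##4 E5 F#6 G6 C6 D5

From Bb down to G is a minor third; apply that to each pitch.
B#4 → G##4
G5 → E5
A6 → F#6
Bb6 → G6
Eb6 → C6
F5 → D5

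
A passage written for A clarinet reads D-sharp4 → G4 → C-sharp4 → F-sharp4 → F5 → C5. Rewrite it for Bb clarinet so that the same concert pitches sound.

First find concert pitch: the A clarinet sounds a minor third below written, so D-sharp4 G4 C-sharp4 F-sharp4 F5 C5 sounds B#3 E4 A#3 D#4 D5 A4.
Then write for Bb clarinet: it sounds a major second below written, so the part must be a major second above concert.
B#3 → C##4
E4 → F#4
A#3 → B#3
D#4 → E#4
D5 → E5
A4 → B4

C##4 F#4 B#3 E#4 E5 B4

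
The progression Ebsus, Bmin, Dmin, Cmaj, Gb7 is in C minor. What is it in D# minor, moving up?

C minor up to D# minor is an augmented second; each chord root moves by that interval while the quality stays the same.
Ebsus: root Eb up an augmented second → F#, giving F#sus.
Bmin: root B up an augmented second → C##, giving C##min.
Dmin: root D up an augmented second → E#, giving E#min.
Cmaj: root C up an augmented second → D#, giving D#maj.
Gb7: root Gb up an augmented second → A, giving A7.

F#sus C##min E#min D#maj A7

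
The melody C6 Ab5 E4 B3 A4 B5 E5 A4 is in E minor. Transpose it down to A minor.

F5 Db5 A3 E3 D4 E5 A4 D4

E minor to A minor down is a perfect fifth, so every note moves down by that interval.
C6 gives F5
Ab5 gives Db5
E4 gives A3
B3 gives E3
A4 gives D4
B5 gives E5
E5 gives A4
A4 gives D4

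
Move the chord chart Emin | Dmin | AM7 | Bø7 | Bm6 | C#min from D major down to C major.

D major down to C major is a major second; each chord root moves by that interval while the quality stays the same.
Emin: root E down a major second → D, giving Dmin.
Dmin: root D down a major second → C, giving Cmin.
AM7: root A down a major second → G, giving GM7.
Bø7: root B down a major second → A, giving Aø7.
Bm6: root B down a major second → A, giving Am6.
C#min: root C# down a major second → B, giving Bmin.

Dmin Cmin GM7 Aø7 Am6 Bmin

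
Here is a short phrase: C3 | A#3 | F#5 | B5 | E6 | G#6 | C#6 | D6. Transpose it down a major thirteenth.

Eb1 C#2 A3 D4 G4 B4 E4 F4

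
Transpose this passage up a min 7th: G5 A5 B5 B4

F6 G6 A6 A5

G5: a seventh up reaches F, and 10 semitones makes it F6.
A5 up a minor seventh is G6.
B5: a seventh up reaches A, and 10 semitones makes it A6.
A minor seventh up from B4 gives A5.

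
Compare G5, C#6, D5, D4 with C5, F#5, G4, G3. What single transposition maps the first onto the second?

down a perfect fifth

Take the first pair: G5 → C5. G to C spans 5 letter names, so the interval is some kind of fifth.
C5 to G5 is 7 semitones, which makes it a perfect fifth; the second version is lower, so the direction is down.
Checking another pair — D4 → G3 — gives the same interval.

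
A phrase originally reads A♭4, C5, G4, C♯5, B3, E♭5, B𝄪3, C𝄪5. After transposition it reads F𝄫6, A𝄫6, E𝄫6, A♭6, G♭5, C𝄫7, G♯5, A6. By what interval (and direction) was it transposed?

Take the first pair: Ab4 → Fbb6. A to F spans 13 letter names, so the interval is some kind of thirteenth.
Ab4 to Fbb6 is 19 semitones, which makes it a diminished thirteenth; the second version is higher, so the direction is up.
Checking another pair — C##5 → A6 — gives the same interval.

up a diminished thirteenth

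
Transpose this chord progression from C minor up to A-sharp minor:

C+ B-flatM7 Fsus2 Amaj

A#+ G#M7 D#sus2 F##maj

C minor up to A-sharp minor is an augmented sixth; each chord root moves by that interval while the quality stays the same.
C+: root C up an augmented sixth → A#, giving A#+.
B-flatM7: root B-flat up an augmented sixth → G#, giving G#M7.
Fsus2: root F up an augmented sixth → D#, giving D#sus2.
Amaj: root A up an augmented sixth → F##, giving F##maj.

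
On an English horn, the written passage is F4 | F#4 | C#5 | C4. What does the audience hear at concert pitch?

Written C4 on the English horn sounds as F3, a perfect fifth lower; apply that shift to every note.
F4 -> Bb3
F#4 -> B3
C#5 -> F#4
C4 -> F3

Bb3 B3 F#4 F3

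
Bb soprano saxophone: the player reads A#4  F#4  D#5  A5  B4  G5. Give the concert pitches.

The Bb soprano saxophone sounds a major second below written, so transpose each written note down a major second.
A#4 to G#4
F#4 to E4
D#5 to C#5
A5 to G5
B4 to A4
G5 to F5

G#4 E4 C#5 G5 A4 F5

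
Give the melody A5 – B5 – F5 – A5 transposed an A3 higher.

A5 up an augmented third is C##6.
An augmented third up from B5 gives D##6.
F5 up an augmented third is A#5.
An augmented third up from A5 gives C##6.

C##6 D##6 A#5 C##6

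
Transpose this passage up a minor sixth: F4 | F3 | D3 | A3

Db5 Db4 Bb3 F4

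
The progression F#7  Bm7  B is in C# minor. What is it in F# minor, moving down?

B7 Em7 E

C# minor down to F# minor is a perfect fifth; each chord root moves by that interval while the quality stays the same.
F#7: root F# down a perfect fifth → B, giving B7.
Bm7: root B down a perfect fifth → E, giving Em7.
B: root B down a perfect fifth → E, giving E.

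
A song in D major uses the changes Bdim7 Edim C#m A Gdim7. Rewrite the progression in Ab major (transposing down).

Fdim7 Bbdim Gm Eb Dbdim7

D major down to Ab major is an augmented fourth; each chord root moves by that interval while the quality stays the same.
Bdim7: root B down an augmented fourth → F, giving Fdim7.
Edim: root E down an augmented fourth → Bb, giving Bbdim.
C#m: root C# down an augmented fourth → G, giving Gm.
A: root A down an augmented fourth → Eb, giving Eb.
Gdim7: root G down an augmented fourth → Db, giving Dbdim7.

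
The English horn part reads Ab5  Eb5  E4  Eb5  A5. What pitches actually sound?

The English horn sounds a perfect fifth below written, so transpose each written note down a perfect fifth.
Ab5 → Db5
Eb5 → Ab4
E4 → A3
Eb5 → Ab4
A5 → D5

Db5 Ab4 A3 Ab4 D5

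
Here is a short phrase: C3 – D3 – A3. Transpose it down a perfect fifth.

C3 becomes F2
D3 becomes G2
A3 becomes D3

F2 G2 D3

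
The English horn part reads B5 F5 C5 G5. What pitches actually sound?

E5 Bb4 F4 C5

The English horn sounds a perfect fifth below written, so transpose each written note down a perfect fifth.
B5 gives E5
F5 gives Bb4
C5 gives F4
G5 gives C5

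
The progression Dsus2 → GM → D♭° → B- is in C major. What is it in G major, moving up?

Asus2 DM Ab° F#-

C major up to G major is a perfect fifth; each chord root moves by that interval while the quality stays the same.
Dsus2: root D up a perfect fifth → A, giving Asus2.
GM: root G up a perfect fifth → D, giving DM.
D♭°: root D♭ up a perfect fifth → Ab, giving Ab°.
B-: root B up a perfect fifth → F#, giving F#-.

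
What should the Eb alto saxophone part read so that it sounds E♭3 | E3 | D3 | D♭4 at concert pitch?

C4 C#4 B3 Bb4

The Eb alto saxophone sounds a major sixth below written, so the written part must be a major sixth above concert — transpose each note up.
Eb3 → C4
E3 → C#4
D3 → B3
Db4 → Bb4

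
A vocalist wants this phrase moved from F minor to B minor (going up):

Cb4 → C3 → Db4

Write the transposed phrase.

F4 F#3 G4

F minor to B minor up is an augmented fourth, so every note moves up by that interval.
Cb4 to F4
C3 to F#3
Db4 to G4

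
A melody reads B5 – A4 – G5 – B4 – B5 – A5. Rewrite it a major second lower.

B5 to A5
A4 to G4
G5 to F5
B4 to A4
B5 to A5
A5 to G5

A5 G4 F5 A4 A5 G5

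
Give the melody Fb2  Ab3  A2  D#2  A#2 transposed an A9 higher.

Fb2 becomes G3
Ab3 becomes B4
A2 becomes B#3
D#2 becomes E##3
A#2 becomes B##3

G3 B4 B#3 E##3 B##3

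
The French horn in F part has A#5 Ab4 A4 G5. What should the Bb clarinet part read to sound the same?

First find concert pitch: the French horn in F sounds a perfect fifth below written, so A#5 Ab4 A4 G5 sounds D#5 Db4 D4 C5.
Then write for Bb clarinet: it sounds a major second below written, so the part must be a major second above concert.
D#5 → E#5
Db4 → Eb4
D4 → E4
C5 → D5

E#5 Eb4 E4 D5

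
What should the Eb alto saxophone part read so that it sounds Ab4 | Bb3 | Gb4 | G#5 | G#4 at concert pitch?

F5 G4 Eb5 E#6 E#5

Written C4 sounds as Eb3 on the Eb alto saxophone, so concert pitches are written a major sixth up.
Ab4 gives F5
Bb3 gives G4
Gb4 gives Eb5
G#5 gives E#6
G#4 gives E#5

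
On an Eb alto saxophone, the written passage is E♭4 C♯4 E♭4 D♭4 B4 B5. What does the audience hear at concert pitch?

The Eb alto saxophone sounds a major sixth below written, so transpose each written note down a major sixth.
Eb4 -> Gb3
C#4 -> E3
Eb4 -> Gb3
Db4 -> Fb3
B4 -> D4
B5 -> D5

Gb3 E3 Gb3 Fb3 D4 D5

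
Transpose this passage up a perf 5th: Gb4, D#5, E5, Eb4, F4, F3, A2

Db5 A#5 B5 Bb4 C5 C4 E3

Gb4 gives Db5
D#5 gives A#5
E5 gives B5
Eb4 gives Bb4
F4 gives C5
F3 gives C4
A2 gives E3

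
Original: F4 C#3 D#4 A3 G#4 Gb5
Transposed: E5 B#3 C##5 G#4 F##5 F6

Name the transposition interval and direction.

Take the first pair: F4 → E5. F to E spans 7 letter names, so the interval is some kind of seventh.
F4 to E5 is 11 semitones, which makes it a major seventh; the second version is higher, so the direction is up.
Checking another pair — Gb5 → F6 — gives the same interval.

up a major seventh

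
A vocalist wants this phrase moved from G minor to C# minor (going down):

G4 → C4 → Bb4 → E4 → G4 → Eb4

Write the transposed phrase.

From G down to C# is a diminished fifth; apply that to each pitch.
G4 -> C#4
C4 -> F#3
Bb4 -> E4
E4 -> A#3
G4 -> C#4
Eb4 -> A3

C#4 F#3 E4 A#3 C#4 A3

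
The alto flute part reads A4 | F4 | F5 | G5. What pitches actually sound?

The alto flute sounds a perfect fourth below written, so transpose each written note down a perfect fourth.
A4 to E4
F4 to C4
F5 to C5
G5 to D5

E4 C4 C5 D5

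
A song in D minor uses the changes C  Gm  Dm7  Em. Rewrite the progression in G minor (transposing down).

D minor down to G minor is a perfect fifth; each chord root moves by that interval while the quality stays the same.
C: root C down a perfect fifth → F, giving F.
Gm: root G down a perfect fifth → C, giving Cm.
Dm7: root D down a perfect fifth → G, giving Gm7.
Em: root E down a perfect fifth → A, giving Am.

F Cm Gm7 Am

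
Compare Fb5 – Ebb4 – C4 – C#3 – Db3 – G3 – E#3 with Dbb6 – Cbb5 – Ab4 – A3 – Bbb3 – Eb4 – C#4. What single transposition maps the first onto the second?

Take the first pair: Fb5 → Dbb6. F to D spans 6 letter names, so the interval is some kind of sixth.
Fb5 to Dbb6 is 8 semitones, which makes it a minor sixth; the second version is higher, so the direction is up.
Checking another pair — E#3 → C#4 — gives the same interval.

up a minor sixth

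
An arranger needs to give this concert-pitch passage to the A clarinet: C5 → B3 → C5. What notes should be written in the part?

Eb5 D4 Eb5

Written C4 sounds as A3 on the A clarinet, so concert pitches are written a minor third up.
C5 -> Eb5
B3 -> D4
C5 -> Eb5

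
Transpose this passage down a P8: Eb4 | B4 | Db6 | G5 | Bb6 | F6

Eb3 B3 Db5 G4 Bb5 F5

A perfect octave down from Eb4 gives Eb3.
B4 down a perfect octave is B3.
A perfect octave down from Db6 gives Db5.
A perfect octave down from G5 gives G4.
Bb6 down a perfect octave is Bb5.
A perfect octave down from F6 gives F5.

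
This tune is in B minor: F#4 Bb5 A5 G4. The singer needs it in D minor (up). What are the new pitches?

B minor to D minor up is a minor third, so every note moves up by that interval.
F#4 → A4
Bb5 → Db6
A5 → C6
G4 → Bb4

A4 Db6 C6 Bb4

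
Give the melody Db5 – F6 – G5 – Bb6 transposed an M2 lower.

A major second down from Db5 gives Cb5.
A major second down from F6 gives Eb6.
G5: a second down reaches F, and 2 semitones makes it F5.
Bb6 down a major second is Ab6.

Cb5 Eb6 F5 Ab6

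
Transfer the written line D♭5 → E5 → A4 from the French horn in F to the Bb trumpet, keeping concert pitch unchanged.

First find concert pitch: the French horn in F sounds a perfect fifth below written, so D♭5 E5 A4 sounds Gb4 A4 D4.
Then write for Bb trumpet: it sounds a major second below written, so the part must be a major second above concert.
Gb4 → Ab4
A4 → B4
D4 → E4

Ab4 B4 E4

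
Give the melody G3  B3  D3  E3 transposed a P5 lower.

C3 E3 G2 A2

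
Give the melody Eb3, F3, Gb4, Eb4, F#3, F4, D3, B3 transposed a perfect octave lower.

Eb2 F2 Gb3 Eb3 F#2 F3 D2 B2

Eb3 → Eb2
F3 → F2
Gb4 → Gb3
Eb4 → Eb3
F#3 → F#2
F4 → F3
D3 → D2
B3 → B2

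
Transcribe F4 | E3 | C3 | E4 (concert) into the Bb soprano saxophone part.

The Bb soprano saxophone sounds a major second below written, so the written part must be a major second above concert — transpose each note up.
F4 to G4
E3 to F#3
C3 to D3
E4 to F#4

G4 F#3 D3 F#4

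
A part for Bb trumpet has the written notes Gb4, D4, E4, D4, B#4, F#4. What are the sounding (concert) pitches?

Fb4 C4 D4 C4 A#4 E4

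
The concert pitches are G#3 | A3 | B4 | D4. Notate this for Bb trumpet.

Written C4 sounds as Bb3 on the Bb trumpet, so concert pitches are written a major second up.
G#3 becomes A#3
A3 becomes B3
B4 becomes C#5
D4 becomes E4

A#3 B3 C#5 E4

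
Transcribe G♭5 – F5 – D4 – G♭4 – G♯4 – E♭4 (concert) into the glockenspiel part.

Gb3 F3 D2 Gb2 G#2 Eb2

Written C4 sounds as C6 on the glockenspiel, so concert pitches are written a perfect fifteenth down.
Gb5 → Gb3
F5 → F3
D4 → D2
Gb4 → Gb2
G#4 → G#2
Eb4 → Eb2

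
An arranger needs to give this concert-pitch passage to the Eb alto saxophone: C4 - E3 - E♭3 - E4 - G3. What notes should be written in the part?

Written C4 sounds as Eb3 on the Eb alto saxophone, so concert pitches are written a major sixth up.
C4 → A4
E3 → C#4
Eb3 → C4
E4 → C#5
G3 → E4

A4 C#4 C4 C#5 E4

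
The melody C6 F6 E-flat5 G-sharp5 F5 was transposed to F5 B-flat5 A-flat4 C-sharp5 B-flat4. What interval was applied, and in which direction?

down a perfect fifth

Take the first pair: C6 → F5. C to F spans 5 letter names, so the interval is some kind of fifth.
F5 to C6 is 7 semitones, which makes it a perfect fifth; the second version is lower, so the direction is down.
Checking another pair — F5 → Bb4 — gives the same interval.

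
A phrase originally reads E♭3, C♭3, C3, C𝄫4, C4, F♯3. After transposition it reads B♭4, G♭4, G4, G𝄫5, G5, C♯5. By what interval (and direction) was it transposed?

up a perfect twelfth

Take the first pair: Eb3 → Bb4. E to B spans 12 letter names, so the interval is some kind of twelfth.
Eb3 to Bb4 is 19 semitones, which makes it a perfect twelfth; the second version is higher, so the direction is up.
Checking another pair — F#3 → C#5 — gives the same interval.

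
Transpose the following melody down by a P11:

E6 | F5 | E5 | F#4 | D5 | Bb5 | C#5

B4 C4 B3 C#3 A3 F4 G#3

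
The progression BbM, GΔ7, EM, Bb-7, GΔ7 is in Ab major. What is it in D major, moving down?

Ab major down to D major is a diminished fifth; each chord root moves by that interval while the quality stays the same.
BbM: root Bb down a diminished fifth → E, giving EM.
GΔ7: root G down a diminished fifth → C#, giving C#Δ7.
EM: root E down a diminished fifth → A#, giving A#M.
Bb-7: root Bb down a diminished fifth → E, giving E-7.
GΔ7: root G down a diminished fifth → C#, giving C#Δ7.

EM C#Δ7 A#M E-7 C#Δ7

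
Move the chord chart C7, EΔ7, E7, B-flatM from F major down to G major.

D7 F#Δ7 F#7 CM

F major down to G major is a minor seventh; each chord root moves by that interval while the quality stays the same.
C7: root C down a minor seventh → D, giving D7.
EΔ7: root E down a minor seventh → F#, giving F#Δ7.
E7: root E down a minor seventh → F#, giving F#7.
B-flatM: root B-flat down a minor seventh → C, giving CM.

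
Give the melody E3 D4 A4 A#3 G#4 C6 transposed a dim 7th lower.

F##2 E#3 B#3 B##2 A##3 D#5

E3 becomes F##2
D4 becomes E#3
A4 becomes B#3
A#3 becomes B##2
G#4 becomes A##3
C6 becomes D#5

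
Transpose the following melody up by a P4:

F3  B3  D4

Bb3 E4 G4

F3 becomes Bb3
B3 becomes E4
D4 becomes G4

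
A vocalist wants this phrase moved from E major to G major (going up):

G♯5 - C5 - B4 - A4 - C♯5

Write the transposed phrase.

From E up to G is a minor third; apply that to each pitch.
G#5 becomes B5
C5 becomes Eb5
B4 becomes D5
A4 becomes C5
C#5 becomes E5

B5 Eb5 D5 C5 E5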